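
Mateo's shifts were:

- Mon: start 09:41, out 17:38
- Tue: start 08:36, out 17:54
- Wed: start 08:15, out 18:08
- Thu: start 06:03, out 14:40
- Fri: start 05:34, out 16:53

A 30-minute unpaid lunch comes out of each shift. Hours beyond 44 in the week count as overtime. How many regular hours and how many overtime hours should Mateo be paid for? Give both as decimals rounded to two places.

Regular 44.00 hours, overtime 0.57 hours

Mon: 09:41–17:38 = 7 h 57 min; less 30 min break → 7 h 27 min
Tue: 08:36–17:54 = 9 h 18 min; less 30 min break → 8 h 48 min
Wed: 08:15–18:08 = 9 h 53 min; less 30 min break → 9 h 23 min
Thu: 06:03–14:40 = 8 h 37 min; less 30 min break → 8 h 7 min
Fri: 05:34–16:53 = 11 h 19 min; less 30 min break → 10 h 49 min
Total worked: 44 h 34 min = 44.57 h.
Threshold 44 h → overtime 0 h 34 min, regular 44 h 0 min.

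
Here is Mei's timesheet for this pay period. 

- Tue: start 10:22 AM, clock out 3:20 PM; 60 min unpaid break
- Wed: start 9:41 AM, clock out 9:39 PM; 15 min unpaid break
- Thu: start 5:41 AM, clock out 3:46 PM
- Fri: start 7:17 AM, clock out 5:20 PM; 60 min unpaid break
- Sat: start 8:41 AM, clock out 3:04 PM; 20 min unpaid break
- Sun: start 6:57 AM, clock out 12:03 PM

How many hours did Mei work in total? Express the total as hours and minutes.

Tue: 10:22 AM–3:20 PM = 4 h 58 min; less 60 min break → 3 h 58 min
Wed: 9:41 AM–9:39 PM = 11 h 58 min; less 15 min break → 11 h 43 min
Thu: 5:41 AM–3:46 PM = 10 h 5 min
Fri: 7:17 AM–5:20 PM = 10 h 3 min; less 60 min break → 9 h 3 min
Sat: 8:41 AM–3:04 PM = 6 h 23 min; less 20 min break → 6 h 3 min
Sun: 6:57 AM–12:03 PM = 5 h 6 min
Total: 3 h 58 min + 11 h 43 min + 10 h 5 min + 9 h 3 min + 6 h 3 min + 5 h 6 min = 45 h 58 min.

45 h 58 min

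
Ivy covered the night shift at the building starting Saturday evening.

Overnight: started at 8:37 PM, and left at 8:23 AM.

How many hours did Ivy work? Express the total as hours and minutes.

11 h 46 min

Overnight: 8:37 PM → midnight = 3 h 23 min; midnight → 8:23 AM = 8 h 23 min; span 11 h 46 min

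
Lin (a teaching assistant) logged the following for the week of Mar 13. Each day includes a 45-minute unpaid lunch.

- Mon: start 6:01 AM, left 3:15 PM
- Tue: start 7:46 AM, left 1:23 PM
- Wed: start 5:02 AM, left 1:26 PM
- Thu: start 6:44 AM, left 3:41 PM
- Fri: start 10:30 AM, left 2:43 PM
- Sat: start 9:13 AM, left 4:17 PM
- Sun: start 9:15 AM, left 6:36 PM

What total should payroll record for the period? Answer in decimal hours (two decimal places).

47.58 hours

Mon: 6:01 AM–3:15 PM = 9 h 14 min; less 45 min break → 8 h 29 min
Tue: 7:46 AM–1:23 PM = 5 h 37 min; less 45 min break → 4 h 52 min
Wed: 5:02 AM–1:26 PM = 8 h 24 min; less 45 min break → 7 h 39 min
Thu: 6:44 AM–3:41 PM = 8 h 57 min; less 45 min break → 8 h 12 min
Fri: 10:30 AM–2:43 PM = 4 h 13 min; less 45 min break → 3 h 28 min
Sat: 9:13 AM–4:17 PM = 7 h 4 min; less 45 min break → 6 h 19 min
Sun: 9:15 AM–6:36 PM = 9 h 21 min; less 45 min break → 8 h 36 min
Total: 8 h 29 min + 4 h 52 min + 7 h 39 min + 8 h 12 min + 3 h 28 min + 6 h 19 min + 8 h 36 min = 47 h 35 min.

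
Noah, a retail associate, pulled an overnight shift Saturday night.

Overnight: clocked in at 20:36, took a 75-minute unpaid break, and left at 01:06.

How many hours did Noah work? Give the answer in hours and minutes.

3 h 15 min

Overnight: 20:36 → midnight = 3 h 24 min; midnight → 01:06 = 1 h 6 min; span 4 h 30 min; less 75 min break → 3 h 15 min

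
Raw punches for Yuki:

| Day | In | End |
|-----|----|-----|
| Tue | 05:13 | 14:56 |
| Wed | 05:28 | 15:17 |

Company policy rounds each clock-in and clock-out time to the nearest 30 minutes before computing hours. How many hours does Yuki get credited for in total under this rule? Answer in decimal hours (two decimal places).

20.00 hours

Tue: in 05:13→05:00, out 14:56→15:00; 10 h 0 min
Wed: in 05:28→05:30, out 15:17→15:30; 10 h 0 min
Total credited: 20 h 0 min.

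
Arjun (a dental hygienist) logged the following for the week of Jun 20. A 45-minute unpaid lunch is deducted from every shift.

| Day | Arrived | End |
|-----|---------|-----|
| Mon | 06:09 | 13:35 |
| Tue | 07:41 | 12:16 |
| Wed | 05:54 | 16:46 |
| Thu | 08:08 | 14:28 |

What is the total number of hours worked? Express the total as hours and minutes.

Mon: 06:09–13:35 = 7 h 26 min; less 45 min break → 6 h 41 min
Tue: 07:41–12:16 = 4 h 35 min; less 45 min break → 3 h 50 min
Wed: 05:54–16:46 = 10 h 52 min; less 45 min break → 10 h 7 min
Thu: 08:08–14:28 = 6 h 20 min; less 45 min break → 5 h 35 min
Total: 6 h 41 min + 3 h 50 min + 10 h 7 min + 5 h 35 min = 26 h 13 min.

26 h 13 min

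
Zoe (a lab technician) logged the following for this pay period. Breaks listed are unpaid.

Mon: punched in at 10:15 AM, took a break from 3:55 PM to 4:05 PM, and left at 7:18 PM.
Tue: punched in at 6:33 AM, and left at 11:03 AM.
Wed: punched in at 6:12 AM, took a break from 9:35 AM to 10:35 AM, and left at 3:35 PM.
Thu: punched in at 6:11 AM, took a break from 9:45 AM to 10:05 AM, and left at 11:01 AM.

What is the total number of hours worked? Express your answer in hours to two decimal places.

Mon: 10:15 AM–7:18 PM = 9 h 3 min; less 10 min break → 8 h 53 min
Tue: 6:33 AM–11:03 AM = 4 h 30 min
Wed: 6:12 AM–3:35 PM = 9 h 23 min; less 60 min break → 8 h 23 min
Thu: 6:11 AM–11:01 AM = 4 h 50 min; less 20 min break → 4 h 30 min
Total: 8 h 53 min + 4 h 30 min + 8 h 23 min + 4 h 30 min = 26 h 16 min.

26.27 hours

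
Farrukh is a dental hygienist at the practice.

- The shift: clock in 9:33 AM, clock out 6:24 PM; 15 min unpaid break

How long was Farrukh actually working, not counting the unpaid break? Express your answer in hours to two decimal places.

8.60 hours

The shift: 9:33 AM–6:24 PM = 8 h 51 min; less 15 min break → 8 h 36 min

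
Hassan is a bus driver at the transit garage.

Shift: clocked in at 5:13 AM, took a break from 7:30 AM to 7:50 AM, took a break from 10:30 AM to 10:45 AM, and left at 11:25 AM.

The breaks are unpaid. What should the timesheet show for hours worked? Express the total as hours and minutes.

5 h 37 min

Shift: 5:13 AM–11:25 AM = 6 h 12 min; less 35 min break → 5 h 37 min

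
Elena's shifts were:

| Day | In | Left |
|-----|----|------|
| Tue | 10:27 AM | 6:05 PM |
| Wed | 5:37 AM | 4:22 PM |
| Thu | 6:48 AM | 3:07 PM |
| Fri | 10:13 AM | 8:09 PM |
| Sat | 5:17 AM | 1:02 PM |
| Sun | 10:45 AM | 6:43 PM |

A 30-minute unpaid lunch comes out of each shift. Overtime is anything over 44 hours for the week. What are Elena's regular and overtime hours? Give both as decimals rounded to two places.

Regular 44.00 hours, overtime 5.35 hours

Tue: 10:27 AM–6:05 PM = 7 h 38 min; less 30 min break → 7 h 8 min
Wed: 5:37 AM–4:22 PM = 10 h 45 min; less 30 min break → 10 h 15 min
Thu: 6:48 AM–3:07 PM = 8 h 19 min; less 30 min break → 7 h 49 min
Fri: 10:13 AM–8:09 PM = 9 h 56 min; less 30 min break → 9 h 26 min
Sat: 5:17 AM–1:02 PM = 7 h 45 min; less 30 min break → 7 h 15 min
Sun: 10:45 AM–6:43 PM = 7 h 58 min; less 30 min break → 7 h 28 min
Total worked: 49 h 21 min = 49.35 h.
Threshold 44 h → overtime 5 h 21 min, regular 44 h 0 min.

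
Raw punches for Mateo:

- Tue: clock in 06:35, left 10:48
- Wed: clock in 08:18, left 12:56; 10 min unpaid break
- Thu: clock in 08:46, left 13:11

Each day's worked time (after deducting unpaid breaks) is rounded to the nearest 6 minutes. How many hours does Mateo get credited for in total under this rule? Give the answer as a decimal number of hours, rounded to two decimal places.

Tue: 06:35–10:48 = 4 h 13 min → rounds to 4 h 12 min
Wed: 08:18–12:56 = 4 h 38 min − 10 min = 4 h 28 min → rounds to 4 h 30 min
Thu: 08:46–13:11 = 4 h 25 min → rounds to 4 h 24 min
Total credited: 13 h 6 min.

13.10 hours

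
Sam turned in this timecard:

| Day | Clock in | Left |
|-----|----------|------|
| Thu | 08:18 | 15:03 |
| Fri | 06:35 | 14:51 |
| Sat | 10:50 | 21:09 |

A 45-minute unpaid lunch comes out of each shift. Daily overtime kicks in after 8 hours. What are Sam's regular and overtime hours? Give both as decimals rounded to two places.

Regular 21.52 hours, overtime 1.57 hours

Thu: 08:18–15:03 = 6 h 45 min; less 45 min break → 6 h 0 min
Fri: 06:35–14:51 = 8 h 16 min; less 45 min break → 7 h 31 min
Sat: 10:50–21:09 = 10 h 19 min; less 45 min break → 9 h 34 min
Thu reg 6 h 0 min / OT 0 h 0 min; Fri reg 7 h 31 min / OT 0 h 0 min; Sat reg 8 h 0 min / OT 1 h 34 min.
Totals: regular 21 h 31 min, overtime 1 h 34 min.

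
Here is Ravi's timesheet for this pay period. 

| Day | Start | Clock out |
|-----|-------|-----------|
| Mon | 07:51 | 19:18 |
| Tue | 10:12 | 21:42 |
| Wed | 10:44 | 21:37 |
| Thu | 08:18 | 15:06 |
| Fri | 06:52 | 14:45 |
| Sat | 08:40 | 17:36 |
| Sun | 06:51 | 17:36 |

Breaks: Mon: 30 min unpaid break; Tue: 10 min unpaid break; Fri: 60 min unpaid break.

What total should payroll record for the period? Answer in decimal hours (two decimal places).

66.53 hours

Mon: 07:51–19:18 = 11 h 27 min; less 30 min break → 10 h 57 min
Tue: 10:12–21:42 = 11 h 30 min; less 10 min break → 11 h 20 min
Wed: 10:44–21:37 = 10 h 53 min
Thu: 08:18–15:06 = 6 h 48 min
Fri: 06:52–14:45 = 7 h 53 min; less 60 min break → 6 h 53 min
Sat: 08:40–17:36 = 8 h 56 min
Sun: 06:51–17:36 = 10 h 45 min
Total: 10 h 57 min + 11 h 20 min + 10 h 53 min + 6 h 48 min + 6 h 53 min + 8 h 56 min + 10 h 45 min = 66 h 32 min.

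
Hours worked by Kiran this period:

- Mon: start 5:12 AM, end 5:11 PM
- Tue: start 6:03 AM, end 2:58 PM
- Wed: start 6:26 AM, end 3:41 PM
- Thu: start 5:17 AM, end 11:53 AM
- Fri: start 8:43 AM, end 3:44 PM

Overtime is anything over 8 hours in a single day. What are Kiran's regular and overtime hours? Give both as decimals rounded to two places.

Regular 37.62 hours, overtime 6.15 hours

Mon: 5:12 AM–5:11 PM = 11 h 59 min
Tue: 6:03 AM–2:58 PM = 8 h 55 min
Wed: 6:26 AM–3:41 PM = 9 h 15 min
Thu: 5:17 AM–11:53 AM = 6 h 36 min
Fri: 8:43 AM–3:44 PM = 7 h 1 min
Mon reg 8 h 0 min / OT 3 h 59 min; Tue reg 8 h 0 min / OT 0 h 55 min; Wed reg 8 h 0 min / OT 1 h 15 min; Thu reg 6 h 36 min / OT 0 h 0 min; Fri reg 7 h 1 min / OT 0 h 0 min.
Totals: regular 37 h 37 min, overtime 6 h 9 min.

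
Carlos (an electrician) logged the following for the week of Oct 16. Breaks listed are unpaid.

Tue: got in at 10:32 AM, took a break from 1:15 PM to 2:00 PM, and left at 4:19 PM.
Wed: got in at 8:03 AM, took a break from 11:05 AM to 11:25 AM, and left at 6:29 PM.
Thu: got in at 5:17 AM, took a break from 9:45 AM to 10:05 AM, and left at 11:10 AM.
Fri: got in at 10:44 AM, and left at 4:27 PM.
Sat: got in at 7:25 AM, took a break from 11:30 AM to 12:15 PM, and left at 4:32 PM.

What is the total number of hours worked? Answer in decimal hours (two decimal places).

34.77 hours

Tue: 10:32 AM–4:19 PM = 5 h 47 min; less 45 min break → 5 h 2 min
Wed: 8:03 AM–6:29 PM = 10 h 26 min; less 20 min break → 10 h 6 min
Thu: 5:17 AM–11:10 AM = 5 h 53 min; less 20 min break → 5 h 33 min
Fri: 10:44 AM–4:27 PM = 5 h 43 min
Sat: 7:25 AM–4:32 PM = 9 h 7 min; less 45 min break → 8 h 22 min
Total: 5 h 2 min + 10 h 6 min + 5 h 33 min + 5 h 43 min + 8 h 22 min = 34 h 46 min.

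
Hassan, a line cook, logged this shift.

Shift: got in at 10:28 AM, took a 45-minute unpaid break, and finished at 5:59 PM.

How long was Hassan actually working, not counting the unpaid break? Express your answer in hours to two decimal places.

Shift: 10:28 AM–5:59 PM = 7 h 31 min; less 45 min break → 6 h 46 min

6.77 hours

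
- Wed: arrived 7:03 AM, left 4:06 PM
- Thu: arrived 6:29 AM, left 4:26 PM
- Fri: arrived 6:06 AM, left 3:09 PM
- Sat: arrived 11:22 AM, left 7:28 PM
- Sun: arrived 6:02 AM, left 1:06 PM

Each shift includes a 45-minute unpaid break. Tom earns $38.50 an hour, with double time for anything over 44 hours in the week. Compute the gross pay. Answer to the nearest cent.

$1519.47

Wed: 7:03 AM–4:06 PM = 9 h 3 min; less 45 min break → 8 h 18 min
Thu: 6:29 AM–4:26 PM = 9 h 57 min; less 45 min break → 9 h 12 min
Fri: 6:06 AM–3:09 PM = 9 h 3 min; less 45 min break → 8 h 18 min
Sat: 11:22 AM–7:28 PM = 8 h 6 min; less 45 min break → 7 h 21 min
Sun: 6:02 AM–1:06 PM = 7 h 4 min; less 45 min break → 6 h 19 min
Total worked: 39 h 28 min = 2368 min.
Regular 39 h 28 min = 2368 min at $38.50/h; overtime 0 h 0 min = 0 min at $77.00/h.
Pay = (2368 × $38.50 + 0 × $77.00) ÷ 60 = $1519.47.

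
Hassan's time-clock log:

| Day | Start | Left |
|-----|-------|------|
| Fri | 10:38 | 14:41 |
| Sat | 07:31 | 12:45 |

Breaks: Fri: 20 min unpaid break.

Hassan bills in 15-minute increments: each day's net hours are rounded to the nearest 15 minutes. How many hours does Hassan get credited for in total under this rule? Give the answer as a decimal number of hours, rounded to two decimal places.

Fri: 10:38–14:41 = 4 h 3 min − 20 min = 3 h 43 min → rounds to 3 h 45 min
Sat: 07:31–12:45 = 5 h 14 min → rounds to 5 h 15 min
Total credited: 9 h 0 min.

9.00 hours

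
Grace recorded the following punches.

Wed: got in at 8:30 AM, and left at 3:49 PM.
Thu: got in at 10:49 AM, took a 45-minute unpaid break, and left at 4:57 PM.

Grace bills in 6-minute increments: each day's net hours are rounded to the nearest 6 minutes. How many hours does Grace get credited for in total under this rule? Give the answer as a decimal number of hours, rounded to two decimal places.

Wed: 8:30 AM–3:49 PM = 7 h 19 min → rounds to 7 h 18 min
Thu: 10:49 AM–4:57 PM = 6 h 8 min − 45 min = 5 h 23 min → rounds to 5 h 24 min
Total credited: 12 h 42 min.

12.70 hours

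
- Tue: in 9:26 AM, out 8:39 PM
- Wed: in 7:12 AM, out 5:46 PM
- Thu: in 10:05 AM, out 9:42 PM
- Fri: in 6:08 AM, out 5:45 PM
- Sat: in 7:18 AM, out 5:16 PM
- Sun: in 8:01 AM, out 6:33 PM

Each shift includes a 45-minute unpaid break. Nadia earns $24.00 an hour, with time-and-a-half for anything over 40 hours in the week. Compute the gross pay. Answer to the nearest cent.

Tue: 9:26 AM–8:39 PM = 11 h 13 min; less 45 min break → 10 h 28 min
Wed: 7:12 AM–5:46 PM = 10 h 34 min; less 45 min break → 9 h 49 min
Thu: 10:05 AM–9:42 PM = 11 h 37 min; less 45 min break → 10 h 52 min
Fri: 6:08 AM–5:45 PM = 11 h 37 min; less 45 min break → 10 h 52 min
Sat: 7:18 AM–5:16 PM = 9 h 58 min; less 45 min break → 9 h 13 min
Sun: 8:01 AM–6:33 PM = 10 h 32 min; less 45 min break → 9 h 47 min
Total worked: 61 h 1 min = 3661 min.
Regular 40 h 0 min = 2400 min at $24.00/h; overtime 21 h 1 min = 1261 min at $36.00/h.
Pay = (2400 × $24.00 + 1261 × $36.00) ÷ 60 = $1716.60.

$1716.60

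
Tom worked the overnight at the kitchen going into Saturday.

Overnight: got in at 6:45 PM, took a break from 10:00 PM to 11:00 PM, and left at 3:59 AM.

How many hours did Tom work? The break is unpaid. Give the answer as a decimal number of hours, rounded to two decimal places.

8.23 hours

Overnight: 6:45 PM → midnight = 5 h 15 min; midnight → 3:59 AM = 3 h 59 min; span 9 h 14 min; less 60 min break → 8 h 14 min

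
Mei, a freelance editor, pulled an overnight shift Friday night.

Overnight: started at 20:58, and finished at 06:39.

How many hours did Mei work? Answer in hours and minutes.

9 h 41 min

Overnight: 20:58 → midnight = 3 h 2 min; midnight → 06:39 = 6 h 39 min; span 9 h 41 min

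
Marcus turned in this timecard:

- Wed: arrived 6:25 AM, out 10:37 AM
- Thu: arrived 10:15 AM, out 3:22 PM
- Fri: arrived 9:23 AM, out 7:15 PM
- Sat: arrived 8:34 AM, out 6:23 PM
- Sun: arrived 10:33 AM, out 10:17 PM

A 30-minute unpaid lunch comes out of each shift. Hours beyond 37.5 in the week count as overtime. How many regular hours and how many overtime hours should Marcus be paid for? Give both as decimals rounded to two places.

Wed: 6:25 AM–10:37 AM = 4 h 12 min; less 30 min break → 3 h 42 min
Thu: 10:15 AM–3:22 PM = 5 h 7 min; less 30 min break → 4 h 37 min
Fri: 9:23 AM–7:15 PM = 9 h 52 min; less 30 min break → 9 h 22 min
Sat: 8:34 AM–6:23 PM = 9 h 49 min; less 30 min break → 9 h 19 min
Sun: 10:33 AM–10:17 PM = 11 h 44 min; less 30 min break → 11 h 14 min
Total worked: 38 h 14 min = 38.23 h.
Threshold 37.5 h → overtime 0 h 44 min, regular 37 h 30 min.

Regular 37.50 hours, overtime 0.73 hours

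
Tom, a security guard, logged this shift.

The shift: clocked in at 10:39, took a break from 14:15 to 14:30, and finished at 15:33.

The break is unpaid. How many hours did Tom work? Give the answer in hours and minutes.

4 h 39 min

The shift: 10:39–15:33 = 4 h 54 min; less 15 min break → 4 h 39 min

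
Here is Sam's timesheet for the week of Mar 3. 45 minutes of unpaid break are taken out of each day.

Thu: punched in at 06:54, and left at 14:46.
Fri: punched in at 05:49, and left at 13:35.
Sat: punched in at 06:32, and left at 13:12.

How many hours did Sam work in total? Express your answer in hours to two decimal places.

20.05 hours

Thu: 06:54–14:46 = 7 h 52 min; less 45 min break → 7 h 7 min
Fri: 05:49–13:35 = 7 h 46 min; less 45 min break → 7 h 1 min
Sat: 06:32–13:12 = 6 h 40 min; less 45 min break → 5 h 55 min
Total: 7 h 7 min + 7 h 1 min + 5 h 55 min = 20 h 3 min.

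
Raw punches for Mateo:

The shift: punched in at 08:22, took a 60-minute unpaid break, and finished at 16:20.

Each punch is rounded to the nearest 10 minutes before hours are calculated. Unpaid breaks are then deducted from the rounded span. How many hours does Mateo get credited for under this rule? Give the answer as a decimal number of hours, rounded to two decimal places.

7.00 hours

The shift: in 08:22→08:20, out 16:20→16:20; 8 h 0 min − 60 min = 7 h 0 min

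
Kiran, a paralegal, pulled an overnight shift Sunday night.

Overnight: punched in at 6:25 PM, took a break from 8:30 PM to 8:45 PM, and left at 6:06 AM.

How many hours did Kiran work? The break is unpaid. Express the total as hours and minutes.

11 h 26 min

Overnight: 6:25 PM → midnight = 5 h 35 min; midnight → 6:06 AM = 6 h 6 min; span 11 h 41 min; less 15 min break → 11 h 26 min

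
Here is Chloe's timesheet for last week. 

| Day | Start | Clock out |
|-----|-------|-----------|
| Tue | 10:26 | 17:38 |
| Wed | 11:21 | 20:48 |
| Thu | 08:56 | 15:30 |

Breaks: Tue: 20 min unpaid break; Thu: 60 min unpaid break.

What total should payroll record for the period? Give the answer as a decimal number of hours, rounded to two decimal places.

21.88 hours

Tue: 10:26–17:38 = 7 h 12 min; less 20 min break → 6 h 52 min
Wed: 11:21–20:48 = 9 h 27 min
Thu: 08:56–15:30 = 6 h 34 min; less 60 min break → 5 h 34 min
Total: 6 h 52 min + 9 h 27 min + 5 h 34 min = 21 h 53 min.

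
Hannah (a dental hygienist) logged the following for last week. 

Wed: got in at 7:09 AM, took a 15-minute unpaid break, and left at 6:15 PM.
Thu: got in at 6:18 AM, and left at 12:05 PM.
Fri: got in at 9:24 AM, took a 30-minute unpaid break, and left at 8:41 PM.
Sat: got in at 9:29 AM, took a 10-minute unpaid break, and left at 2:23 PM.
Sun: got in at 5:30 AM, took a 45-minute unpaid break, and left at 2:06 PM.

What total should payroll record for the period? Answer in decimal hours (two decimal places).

Wed: 7:09 AM–6:15 PM = 11 h 6 min; less 15 min break → 10 h 51 min
Thu: 6:18 AM–12:05 PM = 5 h 47 min
Fri: 9:24 AM–8:41 PM = 11 h 17 min; less 30 min break → 10 h 47 min
Sat: 9:29 AM–2:23 PM = 4 h 54 min; less 10 min break → 4 h 44 min
Sun: 5:30 AM–2:06 PM = 8 h 36 min; less 45 min break → 7 h 51 min
Total: 10 h 51 min + 5 h 47 min + 10 h 47 min + 4 h 44 min + 7 h 51 min = 40 h 0 min.

40.00 hours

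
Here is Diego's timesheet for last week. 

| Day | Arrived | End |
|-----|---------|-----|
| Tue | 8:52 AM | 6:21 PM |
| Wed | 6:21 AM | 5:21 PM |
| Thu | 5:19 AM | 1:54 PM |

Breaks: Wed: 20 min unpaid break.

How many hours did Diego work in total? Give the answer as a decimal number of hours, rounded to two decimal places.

28.73 hours

Tue: 8:52 AM–6:21 PM = 9 h 29 min
Wed: 6:21 AM–5:21 PM = 11 h 0 min; less 20 min break → 10 h 40 min
Thu: 5:19 AM–1:54 PM = 8 h 35 min
Total: 9 h 29 min + 10 h 40 min + 8 h 35 min = 28 h 44 min.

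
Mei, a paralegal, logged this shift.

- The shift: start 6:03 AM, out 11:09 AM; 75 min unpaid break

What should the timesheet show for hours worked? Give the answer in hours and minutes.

3 h 51 min

The shift: 6:03 AM–11:09 AM = 5 h 6 min; less 75 min break → 3 h 51 min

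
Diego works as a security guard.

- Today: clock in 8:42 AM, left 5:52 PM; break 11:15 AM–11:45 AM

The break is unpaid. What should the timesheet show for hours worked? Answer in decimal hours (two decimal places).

8.67 hours

Today: 8:42 AM–5:52 PM = 9 h 10 min; less 30 min break → 8 h 40 min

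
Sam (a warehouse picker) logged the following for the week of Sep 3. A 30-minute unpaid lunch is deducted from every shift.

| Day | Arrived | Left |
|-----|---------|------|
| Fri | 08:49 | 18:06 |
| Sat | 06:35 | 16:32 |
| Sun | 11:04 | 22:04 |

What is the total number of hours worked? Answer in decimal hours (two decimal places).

Fri: 08:49–18:06 = 9 h 17 min; less 30 min break → 8 h 47 min
Sat: 06:35–16:32 = 9 h 57 min; less 30 min break → 9 h 27 min
Sun: 11:04–22:04 = 11 h 0 min; less 30 min break → 10 h 30 min
Total: 8 h 47 min + 9 h 27 min + 10 h 30 min = 28 h 44 min.

28.73 hours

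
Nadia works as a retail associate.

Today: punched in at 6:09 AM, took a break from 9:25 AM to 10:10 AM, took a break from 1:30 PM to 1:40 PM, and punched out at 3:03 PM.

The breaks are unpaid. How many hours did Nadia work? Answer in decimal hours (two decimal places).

7.98 hours

Today: 6:09 AM–3:03 PM = 8 h 54 min; less 55 min break → 7 h 59 min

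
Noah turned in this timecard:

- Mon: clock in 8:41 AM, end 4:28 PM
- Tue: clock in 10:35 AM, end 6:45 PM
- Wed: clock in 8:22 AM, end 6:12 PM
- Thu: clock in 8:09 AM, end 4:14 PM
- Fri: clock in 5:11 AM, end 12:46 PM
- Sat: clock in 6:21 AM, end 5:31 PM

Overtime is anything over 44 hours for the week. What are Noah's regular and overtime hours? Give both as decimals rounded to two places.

Mon: 8:41 AM–4:28 PM = 7 h 47 min
Tue: 10:35 AM–6:45 PM = 8 h 10 min
Wed: 8:22 AM–6:12 PM = 9 h 50 min
Thu: 8:09 AM–4:14 PM = 8 h 5 min
Fri: 5:11 AM–12:46 PM = 7 h 35 min
Sat: 6:21 AM–5:31 PM = 11 h 10 min
Total worked: 52 h 37 min = 52.62 h.
Threshold 44 h → overtime 8 h 37 min, regular 44 h 0 min.

Regular 44.00 hours, overtime 8.62 hours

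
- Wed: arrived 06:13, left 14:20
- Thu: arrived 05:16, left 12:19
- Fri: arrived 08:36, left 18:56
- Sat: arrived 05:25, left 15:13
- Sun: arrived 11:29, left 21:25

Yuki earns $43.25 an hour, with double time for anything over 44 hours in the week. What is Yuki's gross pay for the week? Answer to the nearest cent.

$2009.68

Wed: 06:13–14:20 = 8 h 7 min
Thu: 05:16–12:19 = 7 h 3 min
Fri: 08:36–18:56 = 10 h 20 min
Sat: 05:25–15:13 = 9 h 48 min
Sun: 11:29–21:25 = 9 h 56 min
Total worked: 45 h 14 min = 2714 min.
Regular 44 h 0 min = 2640 min at $43.25/h; overtime 1 h 14 min = 74 min at $86.50/h.
Pay = (2640 × $43.25 + 74 × $86.50) ÷ 60 = $2009.68.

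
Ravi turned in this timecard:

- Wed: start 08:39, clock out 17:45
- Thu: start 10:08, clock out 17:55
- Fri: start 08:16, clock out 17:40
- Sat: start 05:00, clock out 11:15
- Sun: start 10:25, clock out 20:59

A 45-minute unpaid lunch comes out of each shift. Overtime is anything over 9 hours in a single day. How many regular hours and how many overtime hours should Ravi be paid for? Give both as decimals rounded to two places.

Wed: 08:39–17:45 = 9 h 6 min; less 45 min break → 8 h 21 min
Thu: 10:08–17:55 = 7 h 47 min; less 45 min break → 7 h 2 min
Fri: 08:16–17:40 = 9 h 24 min; less 45 min break → 8 h 39 min
Sat: 05:00–11:15 = 6 h 15 min; less 45 min break → 5 h 30 min
Sun: 10:25–20:59 = 10 h 34 min; less 45 min break → 9 h 49 min
Wed reg 8 h 21 min / OT 0 h 0 min; Thu reg 7 h 2 min / OT 0 h 0 min; Fri reg 8 h 39 min / OT 0 h 0 min; Sat reg 5 h 30 min / OT 0 h 0 min; Sun reg 9 h 0 min / OT 0 h 49 min.
Totals: regular 38 h 32 min, overtime 0 h 49 min.

Regular 38.53 hours, overtime 0.82 hours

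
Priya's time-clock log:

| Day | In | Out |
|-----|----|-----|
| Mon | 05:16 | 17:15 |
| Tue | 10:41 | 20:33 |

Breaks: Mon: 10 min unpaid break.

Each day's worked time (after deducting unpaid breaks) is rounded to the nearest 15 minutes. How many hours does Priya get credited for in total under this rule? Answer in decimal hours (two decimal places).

21.50 hours

Mon: 05:16–17:15 = 11 h 59 min − 10 min = 11 h 49 min → rounds to 11 h 45 min
Tue: 10:41–20:33 = 9 h 52 min → rounds to 9 h 45 min
Total credited: 21 h 30 min.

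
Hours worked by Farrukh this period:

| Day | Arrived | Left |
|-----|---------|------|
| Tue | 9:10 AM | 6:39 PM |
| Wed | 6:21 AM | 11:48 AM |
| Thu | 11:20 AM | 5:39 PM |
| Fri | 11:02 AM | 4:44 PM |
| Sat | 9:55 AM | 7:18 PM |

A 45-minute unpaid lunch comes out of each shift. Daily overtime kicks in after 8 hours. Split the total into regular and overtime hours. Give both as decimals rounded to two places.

Tue: 9:10 AM–6:39 PM = 9 h 29 min; less 45 min break → 8 h 44 min
Wed: 6:21 AM–11:48 AM = 5 h 27 min; less 45 min break → 4 h 42 min
Thu: 11:20 AM–5:39 PM = 6 h 19 min; less 45 min break → 5 h 34 min
Fri: 11:02 AM–4:44 PM = 5 h 42 min; less 45 min break → 4 h 57 min
Sat: 9:55 AM–7:18 PM = 9 h 23 min; less 45 min break → 8 h 38 min
Tue reg 8 h 0 min / OT 0 h 44 min; Wed reg 4 h 42 min / OT 0 h 0 min; Thu reg 5 h 34 min / OT 0 h 0 min; Fri reg 4 h 57 min / OT 0 h 0 min; Sat reg 8 h 0 min / OT 0 h 38 min.
Totals: regular 31 h 13 min, overtime 1 h 22 min.

Regular 31.22 hours, overtime 1.37 hours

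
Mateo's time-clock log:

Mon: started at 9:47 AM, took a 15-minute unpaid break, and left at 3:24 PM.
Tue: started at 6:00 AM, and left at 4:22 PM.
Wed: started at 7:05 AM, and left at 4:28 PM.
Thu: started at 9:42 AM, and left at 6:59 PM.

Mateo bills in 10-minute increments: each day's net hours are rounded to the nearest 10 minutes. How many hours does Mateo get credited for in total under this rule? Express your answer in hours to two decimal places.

34.33 hours

Mon: 9:47 AM–3:24 PM = 5 h 37 min − 15 min = 5 h 22 min → rounds to 5 h 20 min
Tue: 6:00 AM–4:22 PM = 10 h 22 min → rounds to 10 h 20 min
Wed: 7:05 AM–4:28 PM = 9 h 23 min → rounds to 9 h 20 min
Thu: 9:42 AM–6:59 PM = 9 h 17 min → rounds to 9 h 20 min
Total credited: 34 h 20 min.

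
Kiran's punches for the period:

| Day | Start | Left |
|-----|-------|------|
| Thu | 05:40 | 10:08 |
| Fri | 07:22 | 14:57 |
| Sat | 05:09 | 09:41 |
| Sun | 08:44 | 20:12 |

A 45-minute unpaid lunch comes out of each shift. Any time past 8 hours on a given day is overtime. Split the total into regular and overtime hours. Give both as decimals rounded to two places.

Regular 22.33 hours, overtime 2.72 hours

Thu: 05:40–10:08 = 4 h 28 min; less 45 min break → 3 h 43 min
Fri: 07:22–14:57 = 7 h 35 min; less 45 min break → 6 h 50 min
Sat: 05:09–09:41 = 4 h 32 min; less 45 min break → 3 h 47 min
Sun: 08:44–20:12 = 11 h 28 min; less 45 min break → 10 h 43 min
Thu reg 3 h 43 min / OT 0 h 0 min; Fri reg 6 h 50 min / OT 0 h 0 min; Sat reg 3 h 47 min / OT 0 h 0 min; Sun reg 8 h 0 min / OT 2 h 43 min.
Totals: regular 22 h 20 min, overtime 2 h 43 min.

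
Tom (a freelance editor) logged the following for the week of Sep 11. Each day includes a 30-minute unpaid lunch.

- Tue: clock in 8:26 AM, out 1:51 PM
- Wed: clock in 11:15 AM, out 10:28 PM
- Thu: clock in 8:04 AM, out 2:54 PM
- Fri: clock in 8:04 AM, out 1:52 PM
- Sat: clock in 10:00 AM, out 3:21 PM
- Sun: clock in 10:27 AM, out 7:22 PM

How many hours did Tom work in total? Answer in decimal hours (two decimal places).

Tue: 8:26 AM–1:51 PM = 5 h 25 min; less 30 min break → 4 h 55 min
Wed: 11:15 AM–10:28 PM = 11 h 13 min; less 30 min break → 10 h 43 min
Thu: 8:04 AM–2:54 PM = 6 h 50 min; less 30 min break → 6 h 20 min
Fri: 8:04 AM–1:52 PM = 5 h 48 min; less 30 min break → 5 h 18 min
Sat: 10:00 AM–3:21 PM = 5 h 21 min; less 30 min break → 4 h 51 min
Sun: 10:27 AM–7:22 PM = 8 h 55 min; less 30 min break → 8 h 25 min
Total: 4 h 55 min + 10 h 43 min + 6 h 20 min + 5 h 18 min + 4 h 51 min + 8 h 25 min = 40 h 32 min.

40.53 hours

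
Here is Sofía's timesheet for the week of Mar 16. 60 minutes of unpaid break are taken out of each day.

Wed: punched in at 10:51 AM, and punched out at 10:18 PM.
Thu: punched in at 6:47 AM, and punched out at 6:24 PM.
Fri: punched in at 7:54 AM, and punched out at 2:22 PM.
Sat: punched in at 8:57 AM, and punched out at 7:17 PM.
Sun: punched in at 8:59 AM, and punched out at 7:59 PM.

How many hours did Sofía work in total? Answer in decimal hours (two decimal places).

Wed: 10:51 AM–10:18 PM = 11 h 27 min; less 60 min break → 10 h 27 min
Thu: 6:47 AM–6:24 PM = 11 h 37 min; less 60 min break → 10 h 37 min
Fri: 7:54 AM–2:22 PM = 6 h 28 min; less 60 min break → 5 h 28 min
Sat: 8:57 AM–7:17 PM = 10 h 20 min; less 60 min break → 9 h 20 min
Sun: 8:59 AM–7:59 PM = 11 h 0 min; less 60 min break → 10 h 0 min
Total: 10 h 27 min + 10 h 37 min + 5 h 28 min + 9 h 20 min + 10 h 0 min = 45 h 52 min.

45.87 hours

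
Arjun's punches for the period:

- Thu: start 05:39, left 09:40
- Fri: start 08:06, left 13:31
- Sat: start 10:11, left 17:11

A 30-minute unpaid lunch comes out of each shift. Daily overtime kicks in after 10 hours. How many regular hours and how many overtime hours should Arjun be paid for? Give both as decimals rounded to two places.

Thu: 05:39–09:40 = 4 h 1 min; less 30 min break → 3 h 31 min
Fri: 08:06–13:31 = 5 h 25 min; less 30 min break → 4 h 55 min
Sat: 10:11–17:11 = 7 h 0 min; less 30 min break → 6 h 30 min
Thu reg 3 h 31 min / OT 0 h 0 min; Fri reg 4 h 55 min / OT 0 h 0 min; Sat reg 6 h 30 min / OT 0 h 0 min.
Totals: regular 14 h 56 min, overtime 0 h 0 min.

Regular 14.93 hours, overtime 0.00 hours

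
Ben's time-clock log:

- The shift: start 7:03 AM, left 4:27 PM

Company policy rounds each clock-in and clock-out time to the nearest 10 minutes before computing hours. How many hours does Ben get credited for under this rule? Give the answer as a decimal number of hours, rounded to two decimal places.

9.50 hours

The shift: in 7:03 AM→7:00 AM, out 4:27 PM→4:30 PM; 9 h 30 min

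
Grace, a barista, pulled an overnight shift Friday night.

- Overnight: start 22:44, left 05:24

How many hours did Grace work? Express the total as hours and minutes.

Overnight: 22:44 → midnight = 1 h 16 min; midnight → 05:24 = 5 h 24 min; span 6 h 40 min

6 h 40 min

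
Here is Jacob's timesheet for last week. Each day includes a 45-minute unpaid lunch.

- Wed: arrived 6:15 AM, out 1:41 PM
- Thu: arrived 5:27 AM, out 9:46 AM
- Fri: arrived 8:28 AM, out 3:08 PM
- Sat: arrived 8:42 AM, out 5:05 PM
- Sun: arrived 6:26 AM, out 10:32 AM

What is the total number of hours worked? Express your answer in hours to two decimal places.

Wed: 6:15 AM–1:41 PM = 7 h 26 min; less 45 min break → 6 h 41 min
Thu: 5:27 AM–9:46 AM = 4 h 19 min; less 45 min break → 3 h 34 min
Fri: 8:28 AM–3:08 PM = 6 h 40 min; less 45 min break → 5 h 55 min
Sat: 8:42 AM–5:05 PM = 8 h 23 min; less 45 min break → 7 h 38 min
Sun: 6:26 AM–10:32 AM = 4 h 6 min; less 45 min break → 3 h 21 min
Total: 6 h 41 min + 3 h 34 min + 5 h 55 min + 7 h 38 min + 3 h 21 min = 27 h 9 min.

27.15 hours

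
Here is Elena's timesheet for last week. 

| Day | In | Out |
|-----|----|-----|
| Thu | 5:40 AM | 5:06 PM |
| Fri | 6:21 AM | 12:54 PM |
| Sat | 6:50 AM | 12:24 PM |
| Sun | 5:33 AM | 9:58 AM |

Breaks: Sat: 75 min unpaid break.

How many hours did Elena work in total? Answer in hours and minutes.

Thu: 5:40 AM–5:06 PM = 11 h 26 min
Fri: 6:21 AM–12:54 PM = 6 h 33 min
Sat: 6:50 AM–12:24 PM = 5 h 34 min; less 75 min break → 4 h 19 min
Sun: 5:33 AM–9:58 AM = 4 h 25 min
Total: 11 h 26 min + 6 h 33 min + 4 h 19 min + 4 h 25 min = 26 h 43 min.

26 h 43 min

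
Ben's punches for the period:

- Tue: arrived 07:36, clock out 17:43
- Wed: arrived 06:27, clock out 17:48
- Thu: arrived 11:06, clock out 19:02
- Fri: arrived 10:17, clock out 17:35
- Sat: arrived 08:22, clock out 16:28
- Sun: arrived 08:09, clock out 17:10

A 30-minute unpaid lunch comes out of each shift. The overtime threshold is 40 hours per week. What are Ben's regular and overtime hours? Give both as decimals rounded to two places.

Regular 40.00 hours, overtime 10.82 hours

Tue: 07:36–17:43 = 10 h 7 min; less 30 min break → 9 h 37 min
Wed: 06:27–17:48 = 11 h 21 min; less 30 min break → 10 h 51 min
Thu: 11:06–19:02 = 7 h 56 min; less 30 min break → 7 h 26 min
Fri: 10:17–17:35 = 7 h 18 min; less 30 min break → 6 h 48 min
Sat: 08:22–16:28 = 8 h 6 min; less 30 min break → 7 h 36 min
Sun: 08:09–17:10 = 9 h 1 min; less 30 min break → 8 h 31 min
Total worked: 50 h 49 min = 50.82 h.
Threshold 40 h → overtime 10 h 49 min, regular 40 h 0 min.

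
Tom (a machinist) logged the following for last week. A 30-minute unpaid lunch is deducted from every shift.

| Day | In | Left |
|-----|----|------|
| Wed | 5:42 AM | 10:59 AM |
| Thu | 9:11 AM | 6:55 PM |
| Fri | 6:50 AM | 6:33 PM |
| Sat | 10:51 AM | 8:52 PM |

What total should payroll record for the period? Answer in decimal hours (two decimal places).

Wed: 5:42 AM–10:59 AM = 5 h 17 min; less 30 min break → 4 h 47 min
Thu: 9:11 AM–6:55 PM = 9 h 44 min; less 30 min break → 9 h 14 min
Fri: 6:50 AM–6:33 PM = 11 h 43 min; less 30 min break → 11 h 13 min
Sat: 10:51 AM–8:52 PM = 10 h 1 min; less 30 min break → 9 h 31 min
Total: 4 h 47 min + 9 h 14 min + 11 h 13 min + 9 h 31 min = 34 h 45 min.

34.75 hours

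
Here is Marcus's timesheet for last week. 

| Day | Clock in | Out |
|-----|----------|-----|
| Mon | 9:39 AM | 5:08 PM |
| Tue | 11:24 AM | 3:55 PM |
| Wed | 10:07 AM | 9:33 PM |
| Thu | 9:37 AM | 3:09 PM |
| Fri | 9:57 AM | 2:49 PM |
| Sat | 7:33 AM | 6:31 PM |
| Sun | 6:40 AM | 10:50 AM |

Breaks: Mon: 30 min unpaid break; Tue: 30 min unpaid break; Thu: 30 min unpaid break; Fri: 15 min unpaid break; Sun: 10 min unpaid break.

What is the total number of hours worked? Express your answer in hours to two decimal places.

47.05 hours

Mon: 9:39 AM–5:08 PM = 7 h 29 min; less 30 min break → 6 h 59 min
Tue: 11:24 AM–3:55 PM = 4 h 31 min; less 30 min break → 4 h 1 min
Wed: 10:07 AM–9:33 PM = 11 h 26 min
Thu: 9:37 AM–3:09 PM = 5 h 32 min; less 30 min break → 5 h 2 min
Fri: 9:57 AM–2:49 PM = 4 h 52 min; less 15 min break → 4 h 37 min
Sat: 7:33 AM–6:31 PM = 10 h 58 min
Sun: 6:40 AM–10:50 AM = 4 h 10 min; less 10 min break → 4 h 0 min
Total: 6 h 59 min + 4 h 1 min + 11 h 26 min + 5 h 2 min + 4 h 37 min + 10 h 58 min + 4 h 0 min = 47 h 3 min.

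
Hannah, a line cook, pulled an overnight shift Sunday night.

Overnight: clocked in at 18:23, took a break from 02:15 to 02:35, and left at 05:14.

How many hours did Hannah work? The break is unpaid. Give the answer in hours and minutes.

10 h 31 min

Overnight: 18:23 → midnight = 5 h 37 min; midnight → 05:14 = 5 h 14 min; span 10 h 51 min; less 20 min break → 10 h 31 min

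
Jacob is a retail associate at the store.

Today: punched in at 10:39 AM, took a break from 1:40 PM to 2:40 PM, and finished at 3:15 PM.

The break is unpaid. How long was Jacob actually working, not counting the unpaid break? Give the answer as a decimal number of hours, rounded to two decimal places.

Today: 10:39 AM–3:15 PM = 4 h 36 min; less 60 min break → 3 h 36 min

3.60 hours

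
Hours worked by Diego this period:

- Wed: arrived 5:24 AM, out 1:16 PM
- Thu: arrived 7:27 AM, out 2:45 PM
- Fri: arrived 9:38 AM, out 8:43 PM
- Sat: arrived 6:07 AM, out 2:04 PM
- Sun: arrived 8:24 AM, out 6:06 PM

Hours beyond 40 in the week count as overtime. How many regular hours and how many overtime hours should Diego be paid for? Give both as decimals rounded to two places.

Regular 40.00 hours, overtime 3.90 hours

Wed: 5:24 AM–1:16 PM = 7 h 52 min
Thu: 7:27 AM–2:45 PM = 7 h 18 min
Fri: 9:38 AM–8:43 PM = 11 h 5 min
Sat: 6:07 AM–2:04 PM = 7 h 57 min
Sun: 8:24 AM–6:06 PM = 9 h 42 min
Total worked: 43 h 54 min = 43.90 h.
Threshold 40 h → overtime 3 h 54 min, regular 40 h 0 min.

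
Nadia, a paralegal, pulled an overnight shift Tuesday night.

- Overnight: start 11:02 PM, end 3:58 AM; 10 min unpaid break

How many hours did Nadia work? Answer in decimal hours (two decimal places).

4.77 hours

Overnight: 11:02 PM → midnight = 0 h 58 min; midnight → 3:58 AM = 3 h 58 min; span 4 h 56 min; less 10 min break → 4 h 46 min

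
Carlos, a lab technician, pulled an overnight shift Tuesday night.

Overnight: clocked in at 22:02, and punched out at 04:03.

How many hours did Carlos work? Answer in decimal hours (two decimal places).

Overnight: 22:02 → midnight = 1 h 58 min; midnight → 04:03 = 4 h 3 min; span 6 h 1 min

6.02 hours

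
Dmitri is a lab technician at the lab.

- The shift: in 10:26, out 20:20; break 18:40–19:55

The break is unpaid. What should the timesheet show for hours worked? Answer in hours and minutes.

8 h 39 min

The shift: 10:26–20:20 = 9 h 54 min; less 75 min break → 8 h 39 min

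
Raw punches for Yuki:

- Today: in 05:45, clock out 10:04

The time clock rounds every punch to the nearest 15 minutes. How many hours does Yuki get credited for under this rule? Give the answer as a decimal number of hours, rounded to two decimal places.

Today: in 05:45→05:45, out 10:04→10:00; 4 h 15 min

4.25 hours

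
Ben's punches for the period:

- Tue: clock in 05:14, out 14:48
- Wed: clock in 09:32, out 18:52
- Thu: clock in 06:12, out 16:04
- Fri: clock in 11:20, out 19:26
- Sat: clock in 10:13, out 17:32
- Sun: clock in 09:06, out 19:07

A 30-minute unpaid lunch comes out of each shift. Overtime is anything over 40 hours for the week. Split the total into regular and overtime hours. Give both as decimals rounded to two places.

Tue: 05:14–14:48 = 9 h 34 min; less 30 min break → 9 h 4 min
Wed: 09:32–18:52 = 9 h 20 min; less 30 min break → 8 h 50 min
Thu: 06:12–16:04 = 9 h 52 min; less 30 min break → 9 h 22 min
Fri: 11:20–19:26 = 8 h 6 min; less 30 min break → 7 h 36 min
Sat: 10:13–17:32 = 7 h 19 min; less 30 min break → 6 h 49 min
Sun: 09:06–19:07 = 10 h 1 min; less 30 min break → 9 h 31 min
Total worked: 51 h 12 min = 51.20 h.
Threshold 40 h → overtime 11 h 12 min, regular 40 h 0 min.

Regular 40.00 hours, overtime 11.20 hours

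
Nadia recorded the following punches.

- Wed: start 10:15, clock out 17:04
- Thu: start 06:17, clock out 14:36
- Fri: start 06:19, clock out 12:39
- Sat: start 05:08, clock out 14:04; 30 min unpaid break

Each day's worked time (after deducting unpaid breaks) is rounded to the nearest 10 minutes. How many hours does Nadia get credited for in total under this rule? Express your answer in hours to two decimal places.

Wed: 10:15–17:04 = 6 h 49 min → rounds to 6 h 50 min
Thu: 06:17–14:36 = 8 h 19 min → rounds to 8 h 20 min
Fri: 06:19–12:39 = 6 h 20 min → rounds to 6 h 20 min
Sat: 05:08–14:04 = 8 h 56 min − 30 min = 8 h 26 min → rounds to 8 h 30 min
Total credited: 30 h 0 min.

30.00 hours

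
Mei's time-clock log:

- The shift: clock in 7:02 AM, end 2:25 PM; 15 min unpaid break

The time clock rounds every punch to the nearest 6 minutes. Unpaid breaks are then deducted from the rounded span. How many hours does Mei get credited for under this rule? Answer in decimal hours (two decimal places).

7.15 hours

The shift: in 7:02 AM→7:00 AM, out 2:25 PM→2:24 PM; 7 h 24 min − 15 min = 7 h 9 min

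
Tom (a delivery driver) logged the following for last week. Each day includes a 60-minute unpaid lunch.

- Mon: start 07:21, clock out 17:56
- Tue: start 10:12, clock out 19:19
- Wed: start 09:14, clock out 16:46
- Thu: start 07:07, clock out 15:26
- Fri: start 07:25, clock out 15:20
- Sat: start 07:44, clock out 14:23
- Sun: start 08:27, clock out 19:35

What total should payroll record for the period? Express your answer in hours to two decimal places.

Mon: 07:21–17:56 = 10 h 35 min; less 60 min break → 9 h 35 min
Tue: 10:12–19:19 = 9 h 7 min; less 60 min break → 8 h 7 min
Wed: 09:14–16:46 = 7 h 32 min; less 60 min break → 6 h 32 min
Thu: 07:07–15:26 = 8 h 19 min; less 60 min break → 7 h 19 min
Fri: 07:25–15:20 = 7 h 55 min; less 60 min break → 6 h 55 min
Sat: 07:44–14:23 = 6 h 39 min; less 60 min break → 5 h 39 min
Sun: 08:27–19:35 = 11 h 8 min; less 60 min break → 10 h 8 min
Total: 9 h 35 min + 8 h 7 min + 6 h 32 min + 7 h 19 min + 6 h 55 min + 5 h 39 min + 10 h 8 min = 54 h 15 min.

54.25 hours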